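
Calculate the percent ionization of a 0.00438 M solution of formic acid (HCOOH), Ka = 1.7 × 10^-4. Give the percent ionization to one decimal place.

17.9%

HCOOH ⇌ HCOO- + H+; let x = [H+] at equilibrium.
Solve x² + 0.00017x − 7.45e-07 = 0 → x = 7.82 × 10^-4 M
% ionization = x/C₀ × 100% = 7.82 × 10^-4/0.00438 × 100% = 17.9%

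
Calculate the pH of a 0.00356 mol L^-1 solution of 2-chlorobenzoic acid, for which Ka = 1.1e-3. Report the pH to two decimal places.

pH = 2.82

ClC6H4COOH ⇌ ClC6H4COO- + H+
From the ICE table, Ka = x²/(0.00356 − x) = 1.1 × 10^-3.
Here C₀/Ka ≈ 3.24, so the small-x approximation fails. Use the quadratic:
x = [−0.0011 + √(0.0011² + 1.57e-05)]/2 = 1.50 × 10^-3 M
pH = −log(1.50 × 10^-3) = 2.82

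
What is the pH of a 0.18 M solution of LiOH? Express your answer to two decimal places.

pH = 13.26

LiOH is a strong base; [OH-] = 0.18 M.
pOH = -log(0.18) = 0.74
pH = 14.00 - 0.74 = 13.26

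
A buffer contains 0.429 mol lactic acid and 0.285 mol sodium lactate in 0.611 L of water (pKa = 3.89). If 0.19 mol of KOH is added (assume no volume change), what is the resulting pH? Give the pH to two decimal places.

After neutralization: n(CH3CH(OH)COOH) = 0.239 mol, n(CH3CH(OH)COO-) = 0.475 mol.
pH = pKa + log([A⁻]/[HA]) = 3.89 + log(0.475/0.239) = 3.89 +0.298

pH = 4.19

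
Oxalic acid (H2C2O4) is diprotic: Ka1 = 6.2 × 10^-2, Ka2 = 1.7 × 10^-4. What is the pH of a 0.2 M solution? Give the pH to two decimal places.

Since Ka1 ≫ Ka2, the first ionization dominates [H+].
Ka1 = x²/(0.2 − x) = 6.2 × 10^-2
Solving the quadratic: x = (−Ka1 + √(Ka1² + 4·Ka1·C₀))/2 = 8.46 × 10^-2 M
pH = −log(8.46 × 10^-2) = 1.07

pH = 1.07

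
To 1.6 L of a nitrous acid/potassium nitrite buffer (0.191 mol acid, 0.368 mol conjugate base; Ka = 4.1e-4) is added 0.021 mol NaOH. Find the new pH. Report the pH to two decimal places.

After neutralization: n(HNO2) = 0.17 mol, n(NO2-) = 0.389 mol.
pKa = −log(4.1 × 10^-4) = 3.387
pH = pKa + log(n_NO2-/n_HNO2) = 3.387 + log(0.389/0.17) = 3.387 + (+0.360)

pH = 3.75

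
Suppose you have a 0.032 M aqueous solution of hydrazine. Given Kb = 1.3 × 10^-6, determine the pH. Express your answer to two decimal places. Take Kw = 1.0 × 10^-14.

pH = 10.31

N2H4 + H2O ⇌ N2H5+ + OH-
From the ICE table, Kb = x²/(0.032 − x) = 1.3 × 10^-6.
Assume x ≪ 0.032: x ≈ √(1.3 × 10^-6 × 0.032) = 2.04 × 10^-4 M
(x/C₀ = 0.64% < 5%, so the approximation holds.)
pOH = 3.69, so pH = 14.00 − pOH = 10.31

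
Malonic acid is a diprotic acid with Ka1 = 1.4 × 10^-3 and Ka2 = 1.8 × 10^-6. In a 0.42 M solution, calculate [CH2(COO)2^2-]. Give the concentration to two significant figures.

First ionization gives [H+] ≈ [CH2(COOH)COO-] = 2.36 × 10^-2 M.
Second step: Ka2 = [H+][CH2(COO)2^2-]/[CH2(COOH)COO-] ≈ [CH2(COO)2^2-] (since [H+] ≈ [CH2(COOH)COO-]).
So [CH2(COO)2^2-] ≈ Ka2.

1.8 × 10^-6 M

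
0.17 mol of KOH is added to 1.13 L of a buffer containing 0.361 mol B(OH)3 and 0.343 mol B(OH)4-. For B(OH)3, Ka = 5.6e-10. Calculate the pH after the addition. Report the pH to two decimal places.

After neutralization: n(B(OH)3) = 0.191 mol, n(B(OH)4-) = 0.513 mol.
pKa = −log(5.6 × 10^-10) = 9.252
Henderson–Hasselbalch with mole ratio 0.513/0.191: pH = 9.252 + (+0.429)

pH = 9.68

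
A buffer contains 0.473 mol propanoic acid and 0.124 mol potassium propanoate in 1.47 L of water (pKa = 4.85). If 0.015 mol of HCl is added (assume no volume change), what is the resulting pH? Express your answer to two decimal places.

pH = 4.20

After neutralization: n(CH3CH2COOH) = 0.488 mol, n(CH3CH2COO-) = 0.109 mol.
Henderson–Hasselbalch with mole ratio 0.109/0.488: pH = 4.85 + (-0.651)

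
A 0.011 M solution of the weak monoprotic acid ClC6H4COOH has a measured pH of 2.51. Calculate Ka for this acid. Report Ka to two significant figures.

Ka = 1.2 × 10^-3

[H+] = 10^(-2.51) = 3.09 × 10^-3 M
At equilibrium [HA] = 0.011 − 3.09 × 10^-3 = 7.91 × 10^-3 M
Ka = [H+][A-]/[HA] = (3.09 × 10^-3)² / 7.91 × 10^-3 = 1.2 × 10^-3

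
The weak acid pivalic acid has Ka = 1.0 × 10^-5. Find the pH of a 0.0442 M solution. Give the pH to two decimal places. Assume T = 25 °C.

pH = 3.18

(CH3)3CCOOH ⇌ (CH3)3CCOO- + H+
Ka = [H+]²/(0.0442 − [H+]) = 1.0 × 10^-5
Neglecting [H+] in the denominator: [H+] = √(1.0 × 10^-5 × 0.0442) = 6.65 × 10^-4 M
pH = −log[H+] = −log(6.65 × 10^-4) = 3.18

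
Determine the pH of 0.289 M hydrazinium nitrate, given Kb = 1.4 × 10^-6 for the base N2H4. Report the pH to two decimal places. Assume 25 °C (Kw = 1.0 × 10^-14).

pH = 4.34

N2H5+ is the conjugate acid of the weak base N2H4.
Ka = Kw/Kb = 1.0×10^-14 / 1.4 × 10^-6 = 7.14 × 10^-9
Ka = x²/(0.289 − x) = 7.14 × 10^-9
Since Ka ≪ C₀, x ≈ √(Ka·C₀) = 4.54 × 10^-5 M.
(x/C₀ = 0.016% < 5%, so the approximation holds.)
pH = −log(4.54 × 10^-5) = 4.34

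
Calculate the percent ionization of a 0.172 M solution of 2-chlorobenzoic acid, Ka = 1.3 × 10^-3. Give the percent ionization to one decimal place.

8.3%

ClC6H4COOH ⇌ ClC6H4COO- + H+; let x = [H+] at equilibrium.
Ka = x²/(C₀ − x); solving the quadratic gives x = 1.43 × 10^-2 M.
Fraction ionized = 1.43 × 10^-2 / 0.172 = 0.0831 → 8.3%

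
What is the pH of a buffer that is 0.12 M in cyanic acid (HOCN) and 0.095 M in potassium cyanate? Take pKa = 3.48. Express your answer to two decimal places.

pH = 3.38

pH = pKa + log([A⁻]/[HA]) = 3.48 + log(0.095/0.12)
pH = 3.48 + (-0.101) = 3.38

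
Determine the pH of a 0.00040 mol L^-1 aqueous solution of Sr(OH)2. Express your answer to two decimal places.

pH = 10.90

Sr(OH)2 is a strong base (each formula unit releases 2 OH-); [OH-] = 0.0008 M.
pOH = -log(0.0008) = 3.10
pH = 14.00 - 3.10 = 10.90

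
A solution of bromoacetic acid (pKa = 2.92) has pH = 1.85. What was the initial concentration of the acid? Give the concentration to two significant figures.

C₀ = 1.8 × 10^-1 M

[H+] = 10^(-1.85) = 1.41 × 10^-2 M = x
Ka = 10^(−2.92) = 1.20 × 10^-3
Ka = x²/(C₀ − x) ⇒ C₀ = x + x²/Ka
C₀ = 1.41 × 10^-2 + (1.41 × 10^-2)²/(1.20 × 10^-3) = 1.80 × 10^-1 M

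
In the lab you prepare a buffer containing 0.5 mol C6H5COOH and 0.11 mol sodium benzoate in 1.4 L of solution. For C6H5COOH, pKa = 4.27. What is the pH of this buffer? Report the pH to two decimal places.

Using pH = pKa + log([base]/[acid]) with [base]/[acid] = 0.11/0.5:
pH = 4.27 + (-0.658) = 3.61

pH = 3.61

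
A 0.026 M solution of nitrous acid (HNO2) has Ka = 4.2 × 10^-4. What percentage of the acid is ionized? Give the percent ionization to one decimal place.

11.9%

HNO2 ⇌ NO2- + H+; let x = [H+] at equilibrium.
Ka = x²/(C₀ − x); solving the quadratic gives x = 3.10 × 10^-3 M.
Fraction ionized = 3.10 × 10^-3 / 0.026 = 0.1192 → 11.9%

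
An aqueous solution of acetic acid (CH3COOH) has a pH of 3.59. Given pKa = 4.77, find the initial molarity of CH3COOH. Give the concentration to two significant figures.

[H+] = 10^(-3.59) = 2.57 × 10^-4 M = x
Ka = 10^(−4.77) = 1.70 × 10^-5
Ka = x²/(C₀ − x) ⇒ C₀ = x + x²/Ka
C₀ = 2.57 × 10^-4 + (2.57 × 10^-4)²/(1.70 × 10^-5) = 4.14 × 10^-3 M

C₀ = 4.1 × 10^-3 M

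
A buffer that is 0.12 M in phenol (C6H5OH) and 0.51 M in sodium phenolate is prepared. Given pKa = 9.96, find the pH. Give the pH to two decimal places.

pH = 10.59

pH = pKa + log([A⁻]/[HA]) = 9.96 + log(0.51/0.12)
pH = 9.96 + (+0.628) = 10.59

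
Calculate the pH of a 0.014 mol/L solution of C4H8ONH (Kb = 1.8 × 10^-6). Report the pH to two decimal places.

C4H8ONH + H2O ⇌ C4H8ONH2+ + OH-
Kb = x²/(0.014 − x) = 1.8 × 10^-6
Neglecting x in the denominator: x = √(1.8 × 10^-6 × 0.014) = 1.59 × 10^-4 M
pOH = −log(1.59 × 10^-4) = 3.80; pH = 14.00 − 3.80 = 10.20

pH = 10.20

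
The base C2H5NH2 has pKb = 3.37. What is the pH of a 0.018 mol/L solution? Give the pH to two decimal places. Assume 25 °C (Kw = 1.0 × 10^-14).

C2H5NH2 + H2O ⇌ C2H5NH3+ + OH-
Kb = 10^(−3.37) = 4.27 × 10^-4
Kb = [OH-]²/(0.018 − [OH-]) = 4.27 × 10^-4
[OH-] is not negligible relative to C₀; solve [OH-]² + 0.000427·[OH-] − 7.69e-06 = 0.
[OH-] = (−Kb + √(Kb² + 4·Kb·C₀))/2 = 2.57 × 10^-3 M
pOH = 2.59, so pH = 14.00 − pOH = 11.41

pH = 11.41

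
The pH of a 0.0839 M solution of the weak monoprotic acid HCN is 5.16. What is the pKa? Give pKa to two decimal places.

pKa = 9.24

[H+] = 10^(-5.16) = 6.92 × 10^-6 M
At equilibrium [HA] = 0.0839 − 6.92 × 10^-6 = 8.39 × 10^-2 M
Ka = [H+][A-]/[HA] = (6.92 × 10^-6)² / 8.39 × 10^-2 = 5.71 × 10^-10
pKa = -log(5.71 × 10^-10) = 9.24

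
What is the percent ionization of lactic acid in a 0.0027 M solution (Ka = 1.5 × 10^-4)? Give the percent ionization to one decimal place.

21.0%

CH3CH(OH)COOH ⇌ CH3CH(OH)COO- + H+; let x = [H+] at equilibrium.
Solve x² + 0.00015x − 4.05e-07 = 0 → x = 5.66 × 10^-4 M
% ionization = x/C₀ × 100% = 5.66 × 10^-4/0.0027 × 100% = 21.0%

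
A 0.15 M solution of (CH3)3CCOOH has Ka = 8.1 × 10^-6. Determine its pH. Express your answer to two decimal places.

(CH3)3CCOOH ⇌ (CH3)3CCOO- + H+
Let x = [H+] at equilibrium. Ka = x²/(0.15 − x).
Neglecting x in the denominator: x = √(8.1 × 10^-6 × 0.15) = 1.10 × 10^-3 M
pH = −log(1.10 × 10^-3) = 2.96

pH = 2.96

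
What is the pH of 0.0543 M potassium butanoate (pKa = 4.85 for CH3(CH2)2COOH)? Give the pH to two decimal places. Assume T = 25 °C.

pH = 8.79

CH3(CH2)2COO- is the conjugate base of the weak acid CH3(CH2)2COOH.
Ka = 10^(−4.85) = 1.41 × 10^-5
Kb = Kw/Ka = 1.0×10^-14 / 1.41 × 10^-5 = 7.09 × 10^-10
Kb = [OH-]²/(0.0543 − [OH-]) = 7.09 × 10^-10
Assume [OH-] ≪ 0.0543: [OH-] ≈ √(7.09 × 10^-10 × 0.0543) = 6.20 × 10^-6 M
([OH-]/C₀ = 0.011% < 5%, so the approximation holds.)
pOH = −log(6.20 × 10^-6) = 5.21; pH = 14.00 − 5.21 = 8.79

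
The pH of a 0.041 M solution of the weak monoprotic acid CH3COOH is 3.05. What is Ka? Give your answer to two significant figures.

[H+] = 10^(-3.05) = 8.91 × 10^-4 M
At equilibrium [HA] = 0.041 − 8.91 × 10^-4 = 4.01 × 10^-2 M
Ka = [H+][A-]/[HA] = (8.91 × 10^-4)² / 4.01 × 10^-2 = 2.0 × 10^-5

Ka = 2.0 × 10^-5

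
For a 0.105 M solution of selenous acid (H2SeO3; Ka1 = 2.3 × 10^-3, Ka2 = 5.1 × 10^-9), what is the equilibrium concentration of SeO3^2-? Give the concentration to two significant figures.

First ionization gives [H+] ≈ [HSeO3-] = 1.44 × 10^-2 M.
Second step: Ka2 = [H+][SeO3^2-]/[HSeO3-] ≈ [SeO3^2-] (since [H+] ≈ [HSeO3-]).
So [SeO3^2-] ≈ Ka2.

5.1 × 10^-9 M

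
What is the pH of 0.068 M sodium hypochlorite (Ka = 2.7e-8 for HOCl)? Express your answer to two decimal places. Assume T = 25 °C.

pH = 10.20

OCl- is the conjugate base of the weak acid HOCl.
Kb = Kw/Ka = 1.0×10^-14 / 2.7 × 10^-8 = 3.70 × 10^-7
Kb = x²/(0.068 − x) = 3.70 × 10^-7
Since Kb ≪ C₀, x ≈ √(Kb·C₀) = 1.59 × 10^-4 M.
(x/C₀ = 0.23% < 5%, so the approximation holds.)
pOH = −log(1.59 × 10^-4) = 3.80; pH = 14.00 − 3.80 = 10.20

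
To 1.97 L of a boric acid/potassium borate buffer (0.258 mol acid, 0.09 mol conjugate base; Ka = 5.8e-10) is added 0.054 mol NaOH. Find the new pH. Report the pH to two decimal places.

pH = 9.09

After neutralization: n(B(OH)3) = 0.204 mol, n(B(OH)4-) = 0.144 mol.
pKa = −log(5.8 × 10^-10) = 9.237
Henderson–Hasselbalch with mole ratio 0.144/0.204: pH = 9.237 + (-0.151)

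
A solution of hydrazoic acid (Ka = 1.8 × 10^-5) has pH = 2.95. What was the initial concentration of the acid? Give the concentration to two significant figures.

[H+] = 10^(-2.95) = 1.12 × 10^-3 M = x
Ka = x²/(C₀ − x) ⇒ C₀ = x + x²/Ka
C₀ = 1.12 × 10^-3 + (1.12 × 10^-3)²/(1.8 × 10^-5) = 7.08 × 10^-2 M

C₀ = 7.1 × 10^-2 M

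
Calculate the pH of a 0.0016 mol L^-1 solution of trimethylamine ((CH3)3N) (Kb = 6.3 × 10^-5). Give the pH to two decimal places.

(CH3)3N + H2O ⇌ (CH3)3NH+ + OH-
Let x = [OH-] at equilibrium. Kb = x²/(0.0016 − x).
The 5% rule fails; solving x² + Kb·x − Kb·C₀ = 0 exactly:
x = (−Kb + √(Kb² + 4·Kb·C₀))/2 = 2.88 × 10^-4 M
pOH = 3.54, so pH = 14.00 − pOH = 10.46

pH = 10.46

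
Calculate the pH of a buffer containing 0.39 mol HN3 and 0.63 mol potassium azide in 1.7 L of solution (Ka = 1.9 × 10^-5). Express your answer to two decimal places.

pH = 4.93

pKa = −log(1.9 × 10^-5) = 4.721
pH = pKa + log([A⁻]/[HA]) = 4.721 + log(0.63/0.39)
pH = 4.721 + (+0.208) = 4.93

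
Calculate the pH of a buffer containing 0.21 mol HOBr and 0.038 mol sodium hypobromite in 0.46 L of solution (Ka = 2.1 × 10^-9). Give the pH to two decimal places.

pH = 7.94

pKa = −log(2.1 × 10^-9) = 8.678
pH = pKa + log([A⁻]/[HA]) = 8.678 + log(0.038/0.21)
pH = 8.678 + (-0.742) = 7.94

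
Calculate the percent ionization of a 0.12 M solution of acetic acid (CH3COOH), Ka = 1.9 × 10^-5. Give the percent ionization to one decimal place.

1.3%

CH3COOH ⇌ CH3COO- + H+; let x = [H+] at equilibrium.
x ≈ √(Ka·C₀) = √(1.9 × 10^-5 × 0.12) = 1.51 × 10^-3 M
% ionization = x/C₀ × 100% = 1.51 × 10^-3/0.12 × 100% = 1.3%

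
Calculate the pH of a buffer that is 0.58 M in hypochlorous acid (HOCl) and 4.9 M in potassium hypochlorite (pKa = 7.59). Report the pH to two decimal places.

pH = pKa + log([A⁻]/[HA]) = 7.59 + log(4.9/0.58)
pH = 7.59 + (+0.927) = 8.52

pH = 8.52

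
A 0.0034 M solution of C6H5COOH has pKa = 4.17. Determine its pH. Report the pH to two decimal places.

C6H5COOH ⇌ C6H5COO- + H+
Ka = 10^(−4.17) = 6.76 × 10^-5
From the ICE table, Ka = x²/(0.0034 − x) = 6.76 × 10^-5.
x is not negligible relative to C₀; solve x² + 6.76e-05·x − 2.3e-07 = 0.
x = (−Ka + √(Ka² + 4·Ka·C₀))/2 = 4.47 × 10^-4 M
pH = −log[H+] = −log(4.47 × 10^-4) = 3.35

pH = 3.35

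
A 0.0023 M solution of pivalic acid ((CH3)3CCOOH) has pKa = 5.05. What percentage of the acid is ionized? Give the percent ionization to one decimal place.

6.0%

(CH3)3CCOOH ⇌ (CH3)3CCOO- + H+; let x = [H+] at equilibrium.
Ka = 10^(−5.05) = 8.91 × 10^-6
Ka = x²/(C₀ − x); solving the quadratic gives x = 1.39 × 10^-4 M.
% ionization = x/C₀ × 100% = 1.39 × 10^-4/0.0023 × 100% = 6.0%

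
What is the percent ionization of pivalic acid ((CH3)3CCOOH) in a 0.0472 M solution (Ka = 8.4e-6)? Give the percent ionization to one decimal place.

1.3%

(CH3)3CCOOH ⇌ (CH3)3CCOO- + H+; let x = [H+] at equilibrium.
x ≈ √(Ka·C₀) = √(8.4 × 10^-6 × 0.0472) = 6.30 × 10^-4 M
% ionization = x/C₀ × 100% = 6.30 × 10^-4/0.0472 × 100% = 1.3%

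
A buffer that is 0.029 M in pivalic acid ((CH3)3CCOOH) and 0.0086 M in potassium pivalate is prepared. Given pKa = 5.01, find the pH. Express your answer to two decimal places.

Henderson–Hasselbalch: pH = pKa + log([(CH3)3CCOO-]/[(CH3)3CCOOH]) = 5.01 + log(0.0086/0.029)
pH = 5.01 + (-0.528) = 4.48

pH = 4.48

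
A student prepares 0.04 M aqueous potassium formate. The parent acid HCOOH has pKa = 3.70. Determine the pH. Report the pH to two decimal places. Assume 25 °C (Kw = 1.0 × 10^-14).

HCOO- is the conjugate base of the weak acid HCOOH.
Ka = 10^(−3.70) = 2.00 × 10^-4
Kb = Kw/Ka = 1.0×10^-14 / 2.00 × 10^-4 = 5.00 × 10^-11
Kb = [OH-]²/(0.04 − [OH-]) = 5.00 × 10^-11
Neglecting [OH-] in the denominator: [OH-] = √(5.00 × 10^-11 × 0.04) = 1.41 × 10^-6 M
Check: 0.0035% ionized — well under 5%, approximation valid.
pOH = −log(1.41 × 10^-6) = 5.85; pH = 14.00 − 5.85 = 8.15

pH = 8.15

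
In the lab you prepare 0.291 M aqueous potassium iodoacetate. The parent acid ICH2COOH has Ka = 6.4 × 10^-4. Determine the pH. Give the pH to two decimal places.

ICH2COO- is the conjugate base of the weak acid ICH2COOH.
Kb = Kw/Ka = 1.0×10^-14 / 6.4 × 10^-4 = 1.56 × 10^-11
Kb = x²/(0.291 − x) = 1.56 × 10^-11
Neglecting x in the denominator: x = √(1.56 × 10^-11 × 0.291) = 2.13 × 10^-6 M
pOH = −log(2.13 × 10^-6) = 5.67; pH = 14.00 − 5.67 = 8.33

pH = 8.33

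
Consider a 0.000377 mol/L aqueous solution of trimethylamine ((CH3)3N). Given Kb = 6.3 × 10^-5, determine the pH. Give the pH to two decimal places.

pH = 10.10

(CH3)3N + H2O ⇌ (CH3)3NH+ + OH-
From the ICE table, Kb = [OH-]²/(0.000377 − [OH-]) = 6.3 × 10^-5.
The 5% rule fails; solving [OH-]² + Kb·[OH-] − Kb·C₀ = 0 exactly:
[OH-] = (−Kb + √(Kb² + 4·Kb·C₀))/2 = 1.26 × 10^-4 M
pOH = 3.90, so pH = 14.00 − pOH = 10.10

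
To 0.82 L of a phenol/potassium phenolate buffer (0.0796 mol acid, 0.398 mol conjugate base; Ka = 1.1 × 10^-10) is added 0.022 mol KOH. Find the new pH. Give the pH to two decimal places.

pH = 10.82

After neutralization: n(C6H5OH) = 0.0576 mol, n(C6H5O-) = 0.42 mol.
pKa = −log(1.1 × 10^-10) = 9.959
pH = pKa + log(n_C6H5O-/n_C6H5OH) = 9.959 + log(0.42/0.0576) = 9.959 + (+0.863)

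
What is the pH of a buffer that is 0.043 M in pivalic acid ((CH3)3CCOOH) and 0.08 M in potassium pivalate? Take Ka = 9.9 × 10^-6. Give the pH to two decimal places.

pH = 5.27

pKa = −log(9.9 × 10^-6) = 5.004
Henderson–Hasselbalch: pH = pKa + log([(CH3)3CCOO-]/[(CH3)3CCOOH]) = 5.004 + log(0.08/0.043)
pH = 5.004 + (+0.270) = 5.27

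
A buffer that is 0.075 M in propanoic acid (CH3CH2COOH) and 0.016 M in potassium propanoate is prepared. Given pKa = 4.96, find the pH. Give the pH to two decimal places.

Henderson–Hasselbalch: pH = pKa + log([CH3CH2COO-]/[CH3CH2COOH]) = 4.96 + log(0.016/0.075)
pH = 4.96 + (-0.671) = 4.29

pH = 4.29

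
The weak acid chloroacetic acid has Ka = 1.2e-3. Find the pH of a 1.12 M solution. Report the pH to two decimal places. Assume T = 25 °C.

ClCH2COOH ⇌ ClCH2COO- + H+
Ka = [H+]²/(1.12 − [H+]) = 1.2 × 10^-3
Neglecting [H+] in the denominator: [H+] = √(1.2 × 10^-3 × 1.12) = 3.67 × 10^-2 M
Check: 3.3% ionized — well under 5%, approximation valid.
pH = −log[H+] = −log(3.67 × 10^-2) = 1.44

pH = 1.44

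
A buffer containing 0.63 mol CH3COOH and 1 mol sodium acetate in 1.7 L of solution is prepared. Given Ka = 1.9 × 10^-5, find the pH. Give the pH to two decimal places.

pKa = −log(1.9 × 10^-5) = 4.721
pH = pKa + log([A⁻]/[HA]) = 4.721 + log(1/0.63)
pH = 4.721 + (+0.201) = 4.92

pH = 4.92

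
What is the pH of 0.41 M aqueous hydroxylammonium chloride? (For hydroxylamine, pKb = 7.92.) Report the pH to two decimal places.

NH3OH+ is the conjugate acid of the weak base NH2OH.
Kb = 10^(−7.92) = 1.20 × 10^-8
Ka = Kw/Kb = 1.0×10^-14 / 1.20 × 10^-8 = 8.33 × 10^-7
From the ICE table, Ka = [H+]²/(0.41 − [H+]) = 8.33 × 10^-7.
Since Ka ≪ C₀, [H+] ≈ √(Ka·C₀) = 5.84 × 10^-4 M.
Check: 0.14% ionized — well under 5%, approximation valid.
pH = −log[H+] = −log(5.84 × 10^-4) = 3.23

pH = 3.23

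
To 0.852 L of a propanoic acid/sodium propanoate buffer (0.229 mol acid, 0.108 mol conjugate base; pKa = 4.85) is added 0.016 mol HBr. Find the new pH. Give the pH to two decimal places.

After neutralization: n(CH3CH2COOH) = 0.245 mol, n(CH3CH2COO-) = 0.092 mol.
pH = pKa + log(n_CH3CH2COO-/n_CH3CH2COOH) = 4.85 + log(0.092/0.245) = 4.85 + (-0.425)

pH = 4.42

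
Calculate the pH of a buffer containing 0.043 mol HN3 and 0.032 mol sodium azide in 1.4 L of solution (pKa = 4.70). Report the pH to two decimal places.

pH = 4.57

Henderson–Hasselbalch: pH = pKa + log([N3-]/[HN3]) = 4.70 + log(0.032/0.043)
pH = 4.70 + (-0.128) = 4.57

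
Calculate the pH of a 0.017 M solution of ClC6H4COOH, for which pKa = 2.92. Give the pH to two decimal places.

ClC6H4COOH ⇌ ClC6H4COO- + H+
Ka = 10^(−2.92) = 1.20 × 10^-3
From the ICE table, Ka = [H+]²/(0.017 − [H+]) = 1.20 × 10^-3.
Here C₀/Ka ≈ 14.2, so the small-[H+] approximation fails. Use the quadratic:
[H+] = (−Ka + √(Ka² + 4·Ka·C₀))/2 = 3.96 × 10^-3 M
pH = −log[H+] = −log(3.96 × 10^-3) = 2.40

pH = 2.40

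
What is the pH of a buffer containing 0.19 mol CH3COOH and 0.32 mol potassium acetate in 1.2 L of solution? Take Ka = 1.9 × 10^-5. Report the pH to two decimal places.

pKa = −log(1.9 × 10^-5) = 4.721
Using pH = pKa + log([base]/[acid]) with [base]/[acid] = 0.32/0.19:
pH = 4.721 + (+0.226) = 4.95

pH = 4.95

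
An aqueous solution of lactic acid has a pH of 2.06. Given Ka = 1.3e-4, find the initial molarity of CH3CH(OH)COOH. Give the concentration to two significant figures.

[H+] = 10^(-2.06) = 8.71 × 10^-3 M = x
Ka = x²/(C₀ − x) ⇒ C₀ = x + x²/Ka
C₀ = 8.71 × 10^-3 + (8.71 × 10^-3)²/(1.3 × 10^-4) = 5.92 × 10^-1 M

C₀ = 5.9 × 10^-1 M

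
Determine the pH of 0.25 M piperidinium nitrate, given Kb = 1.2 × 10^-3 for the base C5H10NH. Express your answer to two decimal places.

C5H10NH2+ is the conjugate acid of the weak base C5H10NH.
Ka = Kw/Kb = 1.0×10^-14 / 1.2 × 10^-3 = 8.33 × 10^-12
From the ICE table, Ka = x²/(0.25 − x) = 8.33 × 10^-12.
Assume x ≪ 0.25: x ≈ √(8.33 × 10^-12 × 0.25) = 1.44 × 10^-6 M
(x/C₀ = 0.00058% < 5%, so the approximation holds.)
pH = −log[H+] = −log(1.44 × 10^-6) = 5.84

pH = 5.84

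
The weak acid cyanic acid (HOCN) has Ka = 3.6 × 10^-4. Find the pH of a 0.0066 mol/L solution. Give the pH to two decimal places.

pH = 2.86

HOCN ⇌ OCN- + H+
From the ICE table, Ka = [H+]²/(0.0066 − [H+]) = 3.6 × 10^-4.
Here C₀/Ka ≈ 18.3, so the small-[H+] approximation fails. Use the quadratic:
[H+] = [−0.00036 + √(0.00036² + 9.5e-06)]/2 = 1.37 × 10^-3 M
pH = −log[H+] = −log(1.37 × 10^-3) = 2.86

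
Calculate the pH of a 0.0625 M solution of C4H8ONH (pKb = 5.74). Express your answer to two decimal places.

pH = 10.53

C4H8ONH + H2O ⇌ C4H8ONH2+ + OH-
Kb = 10^(−5.74) = 1.82 × 10^-6
Kb = [OH-]²/(0.0625 − [OH-]) = 1.82 × 10^-6
Neglecting [OH-] in the denominator: [OH-] = √(1.82 × 10^-6 × 0.0625) = 3.37 × 10^-4 M
([OH-]/C₀ = 0.54% < 5%, so the approximation holds.)
pOH = 3.47, so pH = 14.00 − pOH = 10.53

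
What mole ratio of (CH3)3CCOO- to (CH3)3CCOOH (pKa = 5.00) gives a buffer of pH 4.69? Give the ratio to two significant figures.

pH = pKa + log(r) ⇒ log(r) = 4.69 − 5.00 = -0.31
r = [(CH3)3CCOO-]/[(CH3)3CCOOH] = 10^(-0.31) = 0.49

ratio = 0.49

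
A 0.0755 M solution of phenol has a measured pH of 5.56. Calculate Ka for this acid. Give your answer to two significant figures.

Ka = 1.0 × 10^-10

[H+] = 10^(-5.56) = 2.75 × 10^-6 M
At equilibrium [HA] = 0.0755 − 2.75 × 10^-6 = 7.55 × 10^-2 M
Ka = [H+][A-]/[HA] = (2.75 × 10^-6)² / 7.55 × 10^-2 = 1.0 × 10^-10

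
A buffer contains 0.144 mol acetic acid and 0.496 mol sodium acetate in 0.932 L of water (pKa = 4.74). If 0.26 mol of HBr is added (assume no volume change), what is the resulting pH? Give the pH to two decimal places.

pH = 4.51

After neutralization: n(CH3COOH) = 0.404 mol, n(CH3COO-) = 0.236 mol.
pH = pKa + log(n_CH3COO-/n_CH3COOH) = 4.74 + log(0.236/0.404) = 4.74 + (-0.233)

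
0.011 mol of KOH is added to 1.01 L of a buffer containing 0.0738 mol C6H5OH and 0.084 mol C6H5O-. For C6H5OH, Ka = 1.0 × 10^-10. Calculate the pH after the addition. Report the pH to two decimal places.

pH = 10.18

After neutralization: n(C6H5OH) = 0.0628 mol, n(C6H5O-) = 0.095 mol.
pKa = −log(1.0 × 10^-10) = 10.000
Henderson–Hasselbalch with mole ratio 0.095/0.0628: pH = 10.000 + (+0.180)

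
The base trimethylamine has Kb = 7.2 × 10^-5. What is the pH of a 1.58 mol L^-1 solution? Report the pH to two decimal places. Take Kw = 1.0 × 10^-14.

(CH3)3N + H2O ⇌ (CH3)3NH+ + OH-
From the ICE table, Kb = x²/(1.58 − x) = 7.2 × 10^-5.
Assume x ≪ 1.58: x ≈ √(7.2 × 10^-5 × 1.58) = 1.07 × 10^-2 M
pOH = 1.97, so pH = 14.00 − pOH = 12.03

pH = 12.03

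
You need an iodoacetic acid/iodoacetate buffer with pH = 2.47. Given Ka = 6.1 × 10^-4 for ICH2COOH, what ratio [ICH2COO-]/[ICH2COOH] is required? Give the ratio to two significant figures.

ratio = 0.18

pKa = -log(6.1 × 10^-4) = 3.215
pH = pKa + log(r) ⇒ log(r) = 2.47 − 3.215 = -0.745
r = [ICH2COO-]/[ICH2COOH] = 10^(-0.745) = 0.18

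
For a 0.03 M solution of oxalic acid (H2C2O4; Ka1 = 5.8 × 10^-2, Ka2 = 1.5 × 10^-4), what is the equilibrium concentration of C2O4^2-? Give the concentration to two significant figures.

First ionization gives [H+] ≈ [HC2O4-] = 2.18 × 10^-2 M.
Second step: Ka2 = [H+][C2O4^2-]/[HC2O4-] ≈ [C2O4^2-] (since [H+] ≈ [HC2O4-]).
So [C2O4^2-] ≈ Ka2.

1.5 × 10^-4 M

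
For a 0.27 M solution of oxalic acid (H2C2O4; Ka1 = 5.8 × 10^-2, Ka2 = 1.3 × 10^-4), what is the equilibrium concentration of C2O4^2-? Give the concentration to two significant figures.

1.3 × 10^-4 M

First ionization gives [H+] ≈ [HC2O4-] = 9.95 × 10^-2 M.
Second step: Ka2 = [H+][C2O4^2-]/[HC2O4-] ≈ [C2O4^2-] (since [H+] ≈ [HC2O4-]).
So [C2O4^2-] ≈ Ka2.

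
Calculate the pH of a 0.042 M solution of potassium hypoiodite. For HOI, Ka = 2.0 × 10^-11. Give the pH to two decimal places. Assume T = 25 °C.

pH = 11.64

OI- is the conjugate base of the weak acid HOI.
Kb = Kw/Ka = 1.0×10^-14 / 2.0 × 10^-11 = 5.00 × 10^-4
Kb = [OH-]²/(0.042 − [OH-]) = 5.00 × 10^-4
[OH-] is not negligible relative to C₀; solve [OH-]² + 0.0005·[OH-] − 2.1e-05 = 0.
[OH-] = (−Kb + √(Kb² + 4·Kb·C₀))/2 = 4.34 × 10^-3 M
pOH = 2.36, so pH = 14.00 − pOH = 11.64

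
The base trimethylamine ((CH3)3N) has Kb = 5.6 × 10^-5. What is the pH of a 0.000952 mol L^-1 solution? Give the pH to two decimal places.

pH = 10.31

(CH3)3N + H2O ⇌ (CH3)3NH+ + OH-
From the ICE table, Kb = x²/(0.000952 − x) = 5.6 × 10^-5.
Here C₀/Kb ≈ 17, so the small-x approximation fails. Use the quadratic:
x = [−5.6e-05 + √(5.6e-05² + 2.13e-07)]/2 = 2.05 × 10^-4 M
pOH = 3.69, so pH = 14.00 − pOH = 10.31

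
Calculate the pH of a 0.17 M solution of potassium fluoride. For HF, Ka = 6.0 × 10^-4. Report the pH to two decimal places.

F- is the conjugate base of the weak acid HF.
Kb = Kw/Ka = 1.0×10^-14 / 6.0 × 10^-4 = 1.67 × 10^-11
Kb = [OH-]²/(0.17 − [OH-]) = 1.67 × 10^-11
Since Kb ≪ C₀, [OH-] ≈ √(Kb·C₀) = 1.68 × 10^-6 M.
Check: 0.00099% ionized — well under 5%, approximation valid.
pOH = −log(1.68 × 10^-6) = 5.77; pH = 14.00 − 5.77 = 8.23

pH = 8.23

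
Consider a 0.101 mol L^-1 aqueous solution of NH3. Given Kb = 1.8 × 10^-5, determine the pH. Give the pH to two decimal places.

NH3 + H2O ⇌ NH4+ + OH-
From the ICE table, Kb = x²/(0.101 − x) = 1.8 × 10^-5.
Since Kb ≪ C₀, x ≈ √(Kb·C₀) = 1.35 × 10^-3 M.
Check: 1.3% ionized — well under 5%, approximation valid.
pOH = −log(1.35 × 10^-3) = 2.87; pH = 14.00 − 2.87 = 11.13

pH = 11.13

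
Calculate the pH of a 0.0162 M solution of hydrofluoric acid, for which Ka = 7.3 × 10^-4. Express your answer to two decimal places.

HF ⇌ F- + H+
Ka = [H+]²/(0.0162 − [H+]) = 7.3 × 10^-4
Here C₀/Ka ≈ 22.2, so the small-[H+] approximation fails. Use the quadratic:
[H+] = [−0.00073 + √(0.00073² + 4.73e-05)]/2 = 3.09 × 10^-3 M
pH = −log[H+] = −log(3.09 × 10^-3) = 2.51

pH = 2.51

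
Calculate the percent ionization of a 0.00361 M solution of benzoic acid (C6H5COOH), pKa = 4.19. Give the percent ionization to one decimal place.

C6H5COOH ⇌ C6H5COO- + H+; let x = [H+] at equilibrium.
Ka = 10^(−4.19) = 6.46 × 10^-5
Ka = x²/(C₀ − x); solving the quadratic gives x = 4.52 × 10^-4 M.
Fraction ionized = 4.52 × 10^-4 / 0.00361 = 0.1252 → 12.5%

12.5%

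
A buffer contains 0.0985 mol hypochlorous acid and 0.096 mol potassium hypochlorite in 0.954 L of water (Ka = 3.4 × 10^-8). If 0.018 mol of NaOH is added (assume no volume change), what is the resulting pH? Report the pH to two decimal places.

OH- converts HOCl to OCl-: HOCl → 0.0805 mol, OCl- → 0.114 mol.
pKa = −log(3.4 × 10^-8) = 7.469
pH = pKa + log([A⁻]/[HA]) = 7.469 + log(0.114/0.0805) = 7.469 +0.151

pH = 7.62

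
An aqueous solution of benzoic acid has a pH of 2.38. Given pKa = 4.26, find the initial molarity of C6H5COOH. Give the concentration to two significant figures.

[H+] = 10^(-2.38) = 4.17 × 10^-3 M = x
Ka = 10^(−4.26) = 5.50 × 10^-5
Ka = x²/(C₀ − x) ⇒ C₀ = x + x²/Ka
C₀ = 4.17 × 10^-3 + (4.17 × 10^-3)²/(5.50 × 10^-5) = 3.20 × 10^-1 M

C₀ = 3.2 × 10^-1 M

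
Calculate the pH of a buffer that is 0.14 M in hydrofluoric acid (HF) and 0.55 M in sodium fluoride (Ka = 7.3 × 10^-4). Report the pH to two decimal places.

pH = 3.73

pKa = −log(7.3 × 10^-4) = 3.137
pH = pKa + log([A⁻]/[HA]) = 3.137 + log(0.55/0.14)
pH = 3.137 + (+0.594) = 3.73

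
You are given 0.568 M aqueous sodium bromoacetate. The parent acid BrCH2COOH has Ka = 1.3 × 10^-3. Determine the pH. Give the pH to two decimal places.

pH = 8.32

BrCH2COO- is the conjugate base of the weak acid BrCH2COOH.
Kb = Kw/Ka = 1.0×10^-14 / 1.3 × 10^-3 = 7.69 × 10^-12
Let x = [OH-] at equilibrium. Kb = x²/(0.568 − x).
Assume x ≪ 0.568: x ≈ √(7.69 × 10^-12 × 0.568) = 2.09 × 10^-6 M
(x/C₀ = 0.00037% < 5%, so the approximation holds.)
pOH = 5.68, so pH = 14.00 − pOH = 8.32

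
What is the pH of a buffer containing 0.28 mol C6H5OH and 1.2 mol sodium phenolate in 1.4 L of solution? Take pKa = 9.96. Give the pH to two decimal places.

Henderson–Hasselbalch: pH = pKa + log([C6H5O-]/[C6H5OH]) = 9.96 + log(1.2/0.28)
pH = 9.96 + (+0.632) = 10.59

pH = 10.59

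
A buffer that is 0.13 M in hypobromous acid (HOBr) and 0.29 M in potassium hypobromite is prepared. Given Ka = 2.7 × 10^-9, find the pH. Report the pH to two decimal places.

pH = 8.92

pKa = −log(2.7 × 10^-9) = 8.569
pH = pKa + log([A⁻]/[HA]) = 8.569 + log(0.29/0.13)
pH = 8.569 + (+0.348) = 8.92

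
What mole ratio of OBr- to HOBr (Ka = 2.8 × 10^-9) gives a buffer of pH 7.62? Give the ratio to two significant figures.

ratio = 0.12

pKa = -log(2.8 × 10^-9) = 8.553
pH = pKa + log(r) ⇒ log(r) = 7.62 − 8.553 = -0.933
r = [OBr-]/[HOBr] = 10^(-0.933) = 0.117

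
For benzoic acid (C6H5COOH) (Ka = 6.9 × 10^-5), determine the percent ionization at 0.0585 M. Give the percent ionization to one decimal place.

C6H5COOH ⇌ C6H5COO- + H+; let x = [H+] at equilibrium.
x ≈ √(Ka·C₀) = √(6.9 × 10^-5 × 0.0585) = 2.01 × 10^-3 M
% ionization = x/C₀ × 100% = 2.01 × 10^-3/0.0585 × 100% = 3.4%

3.4%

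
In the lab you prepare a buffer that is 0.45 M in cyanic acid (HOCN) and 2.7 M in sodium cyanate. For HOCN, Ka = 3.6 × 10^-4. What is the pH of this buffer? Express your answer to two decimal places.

pKa = −log(3.6 × 10^-4) = 3.444
Using pH = pKa + log([base]/[acid]) with [base]/[acid] = 2.7/0.45:
pH = 3.444 + (+0.778) = 4.22

pH = 4.22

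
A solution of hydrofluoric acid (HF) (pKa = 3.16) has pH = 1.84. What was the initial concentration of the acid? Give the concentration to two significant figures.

C₀ = 3.2 × 10^-1 M

[H+] = 10^(-1.84) = 1.45 × 10^-2 M = x
Ka = 10^(−3.16) = 6.92 × 10^-4
Ka = x²/(C₀ − x) ⇒ C₀ = x + x²/Ka
C₀ = 1.45 × 10^-2 + (1.45 × 10^-2)²/(6.92 × 10^-4) = 3.18 × 10^-1 M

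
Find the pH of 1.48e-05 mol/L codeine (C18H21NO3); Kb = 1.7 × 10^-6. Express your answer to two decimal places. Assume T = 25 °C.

pH = 8.63

C18H21NO3 + H2O ⇌ C18H22NO3+ + OH-
Kb = [OH-]²/(1.48e-05 − [OH-]) = 1.7 × 10^-6
[OH-] is not negligible relative to C₀; solve [OH-]² + 1.7e-06·[OH-] − 2.52e-11 = 0.
[OH-] = (−Kb + √(Kb² + 4·Kb·C₀))/2 = 4.24 × 10^-6 M
pOH = 5.37, so pH = 14.00 − pOH = 8.63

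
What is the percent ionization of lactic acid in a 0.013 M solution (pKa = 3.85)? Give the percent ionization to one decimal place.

CH3CH(OH)COOH ⇌ CH3CH(OH)COO- + H+; let x = [H+] at equilibrium.
Ka = 10^(−3.85) = 1.41 × 10^-4
Solve x² + 0.000141x − 1.83e-06 = 0 → x = 1.29 × 10^-3 M
Fraction ionized = 1.29 × 10^-3 / 0.013 = 0.0992 → 9.9%

9.9%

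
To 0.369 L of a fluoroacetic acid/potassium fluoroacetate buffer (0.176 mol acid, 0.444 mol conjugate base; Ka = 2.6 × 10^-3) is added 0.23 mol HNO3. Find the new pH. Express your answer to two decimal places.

After neutralization: n(FCH2COOH) = 0.406 mol, n(FCH2COO-) = 0.214 mol.
pKa = −log(2.6 × 10^-3) = 2.585
Henderson–Hasselbalch with mole ratio 0.214/0.406: pH = 2.585 + (-0.278)

pH = 2.31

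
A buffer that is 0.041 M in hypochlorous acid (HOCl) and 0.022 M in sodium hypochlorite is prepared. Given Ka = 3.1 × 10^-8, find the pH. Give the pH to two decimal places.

pKa = −log(3.1 × 10^-8) = 7.509
Using pH = pKa + log([base]/[acid]) with [base]/[acid] = 0.022/0.041:
pH = 7.509 + (-0.270) = 7.24

pH = 7.24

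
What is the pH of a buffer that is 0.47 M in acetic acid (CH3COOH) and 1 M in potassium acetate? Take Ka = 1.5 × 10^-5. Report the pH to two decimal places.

pKa = −log(1.5 × 10^-5) = 4.824
pH = pKa + log([A⁻]/[HA]) = 4.824 + log(1/0.47)
pH = 4.824 + (+0.328) = 5.15

pH = 5.15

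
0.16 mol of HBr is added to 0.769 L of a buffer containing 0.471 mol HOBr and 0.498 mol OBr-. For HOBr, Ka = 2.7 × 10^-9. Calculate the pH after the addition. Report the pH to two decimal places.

After neutralization: n(HOBr) = 0.631 mol, n(OBr-) = 0.338 mol.
pKa = −log(2.7 × 10^-9) = 8.569
pH = pKa + log(n_OBr-/n_HOBr) = 8.569 + log(0.338/0.631) = 8.569 + (-0.271)

pH = 8.30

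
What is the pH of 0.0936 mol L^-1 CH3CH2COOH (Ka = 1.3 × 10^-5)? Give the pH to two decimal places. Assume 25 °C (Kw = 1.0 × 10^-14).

pH = 2.96

CH3CH2COOH ⇌ CH3CH2COO- + H+
From the ICE table, Ka = [H+]²/(0.0936 − [H+]) = 1.3 × 10^-5.
Assume [H+] ≪ 0.0936: [H+] ≈ √(1.3 × 10^-5 × 0.0936) = 1.10 × 10^-3 M
pH = −log(1.10 × 10^-3) = 2.96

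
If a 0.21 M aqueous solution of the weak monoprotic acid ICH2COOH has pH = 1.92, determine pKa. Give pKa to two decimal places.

pKa = 3.14

[H+] = 10^(-1.92) = 1.20 × 10^-2 M
At equilibrium [HA] = 0.21 − 1.20 × 10^-2 = 1.98 × 10^-1 M
Ka = [H+][A-]/[HA] = (1.20 × 10^-2)² / 1.98 × 10^-1 = 7.27 × 10^-4
pKa = -log(7.27 × 10^-4) = 3.14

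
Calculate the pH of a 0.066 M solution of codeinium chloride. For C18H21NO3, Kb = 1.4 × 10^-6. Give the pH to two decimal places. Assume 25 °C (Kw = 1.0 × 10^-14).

pH = 4.66

C18H22NO3+ is the conjugate acid of the weak base C18H21NO3.
Ka = Kw/Kb = 1.0×10^-14 / 1.4 × 10^-6 = 7.14 × 10^-9
From the ICE table, Ka = x²/(0.066 − x) = 7.14 × 10^-9.
Neglecting x in the denominator: x = √(7.14 × 10^-9 × 0.066) = 2.17 × 10^-5 M
(x/C₀ = 0.033% < 5%, so the approximation holds.)
pH = −log(2.17 × 10^-5) = 4.66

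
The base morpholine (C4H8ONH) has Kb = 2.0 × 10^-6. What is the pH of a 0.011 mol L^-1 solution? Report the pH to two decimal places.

pH = 10.17

C4H8ONH + H2O ⇌ C4H8ONH2+ + OH-
Let x = [OH-] at equilibrium. Kb = x²/(0.011 − x).
Assume x ≪ 0.011: x ≈ √(2.0 × 10^-6 × 0.011) = 1.48 × 10^-4 M
Check: 1.3% ionized — well under 5%, approximation valid.
pOH = −log(1.48 × 10^-4) = 3.83; pH = 14.00 − 3.83 = 10.17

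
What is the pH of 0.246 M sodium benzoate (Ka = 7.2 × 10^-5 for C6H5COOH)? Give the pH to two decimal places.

pH = 8.77

C6H5COO- is the conjugate base of the weak acid C6H5COOH.
Kb = Kw/Ka = 1.0×10^-14 / 7.2 × 10^-5 = 1.39 × 10^-10
Kb = [OH-]²/(0.246 − [OH-]) = 1.39 × 10^-10
Since Kb ≪ C₀, [OH-] ≈ √(Kb·C₀) = 5.85 × 10^-6 M.
([OH-]/C₀ = 0.0024% < 5%, so the approximation holds.)
pOH = −log(5.85 × 10^-6) = 5.23; pH = 14.00 − 5.23 = 8.77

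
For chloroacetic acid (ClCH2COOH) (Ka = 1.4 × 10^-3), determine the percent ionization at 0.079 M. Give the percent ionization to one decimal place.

12.5%

ClCH2COOH ⇌ ClCH2COO- + H+; let x = [H+] at equilibrium.
Ka = x²/(C₀ − x); solving the quadratic gives x = 9.84 × 10^-3 M.
% ionization = x/C₀ × 100% = 9.84 × 10^-3/0.079 × 100% = 12.5%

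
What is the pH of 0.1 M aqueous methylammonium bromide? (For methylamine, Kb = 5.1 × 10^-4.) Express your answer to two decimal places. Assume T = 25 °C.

CH3NH3+ is the conjugate acid of the weak base CH3NH2.
Ka = Kw/Kb = 1.0×10^-14 / 5.1 × 10^-4 = 1.96 × 10^-11
Ka = x²/(0.1 − x) = 1.96 × 10^-11
Since Ka ≪ C₀, x ≈ √(Ka·C₀) = 1.40 × 10^-6 M.
pH = −log(1.40 × 10^-6) = 5.85

pH = 5.85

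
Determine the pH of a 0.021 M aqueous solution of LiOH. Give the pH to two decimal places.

LiOH is a strong base; [OH-] = 0.021 M.
pOH = -log(0.021) = 1.68
pH = 14.00 - 1.68 = 12.32

pH = 12.32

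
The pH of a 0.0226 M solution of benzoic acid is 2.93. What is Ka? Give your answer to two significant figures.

[H+] = 10^(-2.93) = 1.17 × 10^-3 M
At equilibrium [HA] = 0.0226 − 1.17 × 10^-3 = 2.14 × 10^-2 M
Ka = [H+][A-]/[HA] = (1.17 × 10^-3)² / 2.14 × 10^-2 = 6.4 × 10^-5

Ka = 6.4 × 10^-5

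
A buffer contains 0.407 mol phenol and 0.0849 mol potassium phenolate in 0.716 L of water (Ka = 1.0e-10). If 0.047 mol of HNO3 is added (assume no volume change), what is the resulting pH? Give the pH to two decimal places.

Added H+ converts C6H5O- to C6H5OH: C6H5OH → 0.454 mol, C6H5O- → 0.0379 mol.
pKa = −log(1.0 × 10^-10) = 10.000
Henderson–Hasselbalch with mole ratio 0.0379/0.454: pH = 10.000 + (-1.078)

pH = 8.92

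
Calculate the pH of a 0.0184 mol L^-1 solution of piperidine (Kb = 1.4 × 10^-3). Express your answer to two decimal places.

C5H10NH + H2O ⇌ C5H10NH2+ + OH-
Kb = x²/(0.0184 − x) = 1.4 × 10^-3
Here C₀/Kb ≈ 13.1, so the small-x approximation fails. Use the quadratic:
x = [−0.0014 + √(0.0014² + 0.000103)]/2 = 4.42 × 10^-3 M
pOH = −log(4.42 × 10^-3) = 2.35; pH = 14.00 − 2.35 = 11.65

pH = 11.65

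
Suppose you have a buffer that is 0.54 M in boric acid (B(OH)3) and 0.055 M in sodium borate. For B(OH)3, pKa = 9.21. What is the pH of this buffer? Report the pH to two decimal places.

Using pH = pKa + log([base]/[acid]) with [base]/[acid] = 0.055/0.54:
pH = 9.21 + (-0.992) = 8.22

pH = 8.22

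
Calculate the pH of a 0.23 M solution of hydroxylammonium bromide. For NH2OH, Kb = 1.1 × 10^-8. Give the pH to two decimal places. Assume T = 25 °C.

NH3OH+ is the conjugate acid of the weak base NH2OH.
Ka = Kw/Kb = 1.0×10^-14 / 1.1 × 10^-8 = 9.09 × 10^-7
Let x = [H+] at equilibrium. Ka = x²/(0.23 − x).
Since Ka ≪ C₀, x ≈ √(Ka·C₀) = 4.57 × 10^-4 M.
Check: 0.2% ionized — well under 5%, approximation valid.
pH = −log(4.57 × 10^-4) = 3.34

pH = 3.34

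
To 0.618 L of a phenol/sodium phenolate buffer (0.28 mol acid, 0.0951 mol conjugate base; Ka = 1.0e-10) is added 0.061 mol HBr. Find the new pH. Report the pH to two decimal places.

pH = 9.00

Added H+ converts C6H5O- to C6H5OH: C6H5OH → 0.341 mol, C6H5O- → 0.0341 mol.
pKa = −log(1.0 × 10^-10) = 10.000
pH = pKa + log([A⁻]/[HA]) = 10.000 + log(0.0341/0.341) = 10.000 -1.000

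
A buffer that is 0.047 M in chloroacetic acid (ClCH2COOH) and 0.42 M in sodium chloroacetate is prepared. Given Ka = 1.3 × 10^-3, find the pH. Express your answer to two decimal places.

pH = 3.84

pKa = −log(1.3 × 10^-3) = 2.886
Using pH = pKa + log([base]/[acid]) with [base]/[acid] = 0.42/0.047:
pH = 2.886 + (+0.951) = 3.84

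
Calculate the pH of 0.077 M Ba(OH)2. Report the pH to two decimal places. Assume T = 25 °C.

pH = 13.19

Ba(OH)2 is a strong base (each formula unit releases 2 OH-); [OH-] = 0.154 M.
pOH = -log(0.154) = 0.81
pH = 14.00 - 0.81 = 13.19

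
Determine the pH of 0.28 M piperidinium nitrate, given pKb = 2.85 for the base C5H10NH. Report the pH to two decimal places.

C5H10NH2+ is the conjugate acid of the weak base C5H10NH.
Kb = 10^(−2.85) = 1.41 × 10^-3
Ka = Kw/Kb = 1.0×10^-14 / 1.41 × 10^-3 = 7.09 × 10^-12
From the ICE table, Ka = x²/(0.28 − x) = 7.09 × 10^-12.
Assume x ≪ 0.28: x ≈ √(7.09 × 10^-12 × 0.28) = 1.41 × 10^-6 M
(x/C₀ = 0.0005% < 5%, so the approximation holds.)
pH = −log(1.41 × 10^-6) = 5.85

pH = 5.85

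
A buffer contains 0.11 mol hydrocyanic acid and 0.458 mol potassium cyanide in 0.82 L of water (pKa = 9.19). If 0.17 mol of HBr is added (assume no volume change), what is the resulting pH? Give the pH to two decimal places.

pH = 9.20

After neutralization: n(HCN) = 0.28 mol, n(CN-) = 0.288 mol.
pH = pKa + log(n_CN-/n_HCN) = 9.19 + log(0.288/0.28) = 9.19 + (+0.012)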